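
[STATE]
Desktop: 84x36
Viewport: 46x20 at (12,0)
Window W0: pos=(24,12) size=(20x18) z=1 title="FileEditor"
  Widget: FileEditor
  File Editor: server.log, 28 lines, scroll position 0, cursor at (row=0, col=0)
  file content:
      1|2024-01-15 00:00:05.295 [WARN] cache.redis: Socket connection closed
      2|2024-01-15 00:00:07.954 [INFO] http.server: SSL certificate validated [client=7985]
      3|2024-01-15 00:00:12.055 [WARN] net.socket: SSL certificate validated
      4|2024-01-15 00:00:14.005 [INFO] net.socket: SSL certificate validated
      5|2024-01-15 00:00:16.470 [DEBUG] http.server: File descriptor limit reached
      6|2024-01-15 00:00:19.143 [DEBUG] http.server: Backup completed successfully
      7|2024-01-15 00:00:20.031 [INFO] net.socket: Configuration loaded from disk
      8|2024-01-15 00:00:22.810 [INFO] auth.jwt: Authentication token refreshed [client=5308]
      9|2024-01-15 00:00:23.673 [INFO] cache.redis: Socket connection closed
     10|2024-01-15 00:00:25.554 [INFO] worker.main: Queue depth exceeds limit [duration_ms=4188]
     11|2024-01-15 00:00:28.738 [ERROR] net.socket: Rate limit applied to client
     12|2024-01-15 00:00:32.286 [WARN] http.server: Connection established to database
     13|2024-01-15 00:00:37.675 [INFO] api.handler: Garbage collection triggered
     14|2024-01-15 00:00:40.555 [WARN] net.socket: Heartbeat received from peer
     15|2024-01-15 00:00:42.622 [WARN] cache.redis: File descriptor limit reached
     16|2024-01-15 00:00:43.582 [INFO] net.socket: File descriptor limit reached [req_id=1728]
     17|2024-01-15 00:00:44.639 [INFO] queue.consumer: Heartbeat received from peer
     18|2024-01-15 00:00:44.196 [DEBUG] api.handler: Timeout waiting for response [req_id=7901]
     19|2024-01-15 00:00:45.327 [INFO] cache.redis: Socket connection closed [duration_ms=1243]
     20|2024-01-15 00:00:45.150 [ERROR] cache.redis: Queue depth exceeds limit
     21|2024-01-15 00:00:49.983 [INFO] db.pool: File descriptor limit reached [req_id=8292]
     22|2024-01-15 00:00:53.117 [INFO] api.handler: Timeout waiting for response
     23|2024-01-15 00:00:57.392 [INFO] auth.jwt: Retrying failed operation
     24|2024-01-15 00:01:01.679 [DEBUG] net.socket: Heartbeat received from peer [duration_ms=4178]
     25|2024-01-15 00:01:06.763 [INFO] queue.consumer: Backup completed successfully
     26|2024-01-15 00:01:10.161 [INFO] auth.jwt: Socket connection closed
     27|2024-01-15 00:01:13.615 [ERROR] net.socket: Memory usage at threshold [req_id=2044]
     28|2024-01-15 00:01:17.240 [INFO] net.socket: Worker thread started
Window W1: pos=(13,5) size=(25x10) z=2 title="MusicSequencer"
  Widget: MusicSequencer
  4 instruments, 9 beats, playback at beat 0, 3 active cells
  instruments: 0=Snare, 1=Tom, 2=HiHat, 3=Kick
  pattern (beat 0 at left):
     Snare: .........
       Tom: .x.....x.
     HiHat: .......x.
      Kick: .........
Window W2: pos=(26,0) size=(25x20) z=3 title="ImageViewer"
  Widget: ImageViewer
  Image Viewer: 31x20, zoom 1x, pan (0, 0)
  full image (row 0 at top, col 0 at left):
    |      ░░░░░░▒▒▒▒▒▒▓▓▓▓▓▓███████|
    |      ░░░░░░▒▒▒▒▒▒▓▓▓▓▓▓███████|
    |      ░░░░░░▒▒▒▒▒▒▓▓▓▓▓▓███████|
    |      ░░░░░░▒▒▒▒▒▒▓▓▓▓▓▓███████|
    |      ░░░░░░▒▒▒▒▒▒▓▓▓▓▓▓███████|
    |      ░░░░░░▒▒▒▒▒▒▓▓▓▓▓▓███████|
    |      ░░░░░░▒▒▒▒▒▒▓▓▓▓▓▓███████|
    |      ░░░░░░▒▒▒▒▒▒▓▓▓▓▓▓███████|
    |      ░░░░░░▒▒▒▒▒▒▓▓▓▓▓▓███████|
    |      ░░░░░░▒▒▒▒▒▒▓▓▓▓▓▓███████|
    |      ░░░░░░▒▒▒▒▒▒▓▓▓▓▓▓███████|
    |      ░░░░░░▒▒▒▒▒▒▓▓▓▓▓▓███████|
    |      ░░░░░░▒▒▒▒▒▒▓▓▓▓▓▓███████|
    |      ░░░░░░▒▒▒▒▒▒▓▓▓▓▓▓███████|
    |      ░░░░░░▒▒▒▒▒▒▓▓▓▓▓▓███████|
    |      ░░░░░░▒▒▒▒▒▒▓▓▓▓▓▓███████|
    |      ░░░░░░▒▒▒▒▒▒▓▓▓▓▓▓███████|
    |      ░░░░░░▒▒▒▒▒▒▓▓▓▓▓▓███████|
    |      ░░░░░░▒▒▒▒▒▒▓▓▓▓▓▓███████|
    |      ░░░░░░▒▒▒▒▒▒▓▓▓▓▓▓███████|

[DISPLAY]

              ┏━━━━━━━━━━━━━━━━━━━━━━━┓       
              ┃ ImageViewer           ┃       
              ┠───────────────────────┨       
              ┃      ░░░░░░▒▒▒▒▒▒▓▓▓▓▓┃       
              ┃      ░░░░░░▒▒▒▒▒▒▓▓▓▓▓┃       
 ┏━━━━━━━━━━━━┃      ░░░░░░▒▒▒▒▒▒▓▓▓▓▓┃       
 ┃ MusicSequen┃      ░░░░░░▒▒▒▒▒▒▓▓▓▓▓┃       
 ┠────────────┃      ░░░░░░▒▒▒▒▒▒▓▓▓▓▓┃       
 ┃      ▼12345┃      ░░░░░░▒▒▒▒▒▒▓▓▓▓▓┃       
 ┃ Snare······┃      ░░░░░░▒▒▒▒▒▒▓▓▓▓▓┃       
 ┃   Tom·█····┃      ░░░░░░▒▒▒▒▒▒▓▓▓▓▓┃       
 ┃ HiHat······┃      ░░░░░░▒▒▒▒▒▒▓▓▓▓▓┃       
 ┃  Kick······┃      ░░░░░░▒▒▒▒▒▒▓▓▓▓▓┃       
 ┃            ┃      ░░░░░░▒▒▒▒▒▒▓▓▓▓▓┃       
 ┗━━━━━━━━━━━━┃      ░░░░░░▒▒▒▒▒▒▓▓▓▓▓┃       
            ┃█┃      ░░░░░░▒▒▒▒▒▒▓▓▓▓▓┃       
            ┃2┃      ░░░░░░▒▒▒▒▒▒▓▓▓▓▓┃       
            ┃2┃      ░░░░░░▒▒▒▒▒▒▓▓▓▓▓┃       
            ┃2┃      ░░░░░░▒▒▒▒▒▒▓▓▓▓▓┃       
            ┃2┗━━━━━━━━━━━━━━━━━━━━━━━┛       


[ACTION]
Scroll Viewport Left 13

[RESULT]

                          ┏━━━━━━━━━━━━━━━━━━━
                          ┃ ImageViewer       
                          ┠───────────────────
                          ┃      ░░░░░░▒▒▒▒▒▒▓
                          ┃      ░░░░░░▒▒▒▒▒▒▓
             ┏━━━━━━━━━━━━┃      ░░░░░░▒▒▒▒▒▒▓
             ┃ MusicSequen┃      ░░░░░░▒▒▒▒▒▒▓
             ┠────────────┃      ░░░░░░▒▒▒▒▒▒▓
             ┃      ▼12345┃      ░░░░░░▒▒▒▒▒▒▓
             ┃ Snare······┃      ░░░░░░▒▒▒▒▒▒▓
             ┃   Tom·█····┃      ░░░░░░▒▒▒▒▒▒▓
             ┃ HiHat······┃      ░░░░░░▒▒▒▒▒▒▓
             ┃  Kick······┃      ░░░░░░▒▒▒▒▒▒▓
             ┃            ┃      ░░░░░░▒▒▒▒▒▒▓
             ┗━━━━━━━━━━━━┃      ░░░░░░▒▒▒▒▒▒▓
                        ┃█┃      ░░░░░░▒▒▒▒▒▒▓
                        ┃2┃      ░░░░░░▒▒▒▒▒▒▓
                        ┃2┃      ░░░░░░▒▒▒▒▒▒▓
                        ┃2┃      ░░░░░░▒▒▒▒▒▒▓
                        ┃2┗━━━━━━━━━━━━━━━━━━━


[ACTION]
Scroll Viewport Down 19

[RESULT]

                        ┃2┃      ░░░░░░▒▒▒▒▒▒▓
                        ┃2┃      ░░░░░░▒▒▒▒▒▒▓
                        ┃2┃      ░░░░░░▒▒▒▒▒▒▓
                        ┃2┗━━━━━━━━━━━━━━━━━━━
                        ┃2024-01-15 00:00:░┃  
                        ┃2024-01-15 00:00:░┃  
                        ┃2024-01-15 00:00:░┃  
                        ┃2024-01-15 00:00:░┃  
                        ┃2024-01-15 00:00:░┃  
                        ┃2024-01-15 00:00:░┃  
                        ┃2024-01-15 00:00:░┃  
                        ┃2024-01-15 00:00:░┃  
                        ┃2024-01-15 00:00:▼┃  
                        ┗━━━━━━━━━━━━━━━━━━┛  
                                              
                                              
                                              
                                              
                                              
                                              


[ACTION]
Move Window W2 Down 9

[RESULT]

                        ┃2┃      ░░░░░░▒▒▒▒▒▒▓
                        ┃2┃      ░░░░░░▒▒▒▒▒▒▓
                        ┃2┃      ░░░░░░▒▒▒▒▒▒▓
                        ┃2┃      ░░░░░░▒▒▒▒▒▒▓
                        ┃2┃      ░░░░░░▒▒▒▒▒▒▓
                        ┃2┃      ░░░░░░▒▒▒▒▒▒▓
                        ┃2┃      ░░░░░░▒▒▒▒▒▒▓
                        ┃2┃      ░░░░░░▒▒▒▒▒▒▓
                        ┃2┃      ░░░░░░▒▒▒▒▒▒▓
                        ┃2┃      ░░░░░░▒▒▒▒▒▒▓
                        ┃2┃      ░░░░░░▒▒▒▒▒▒▓
                        ┃2┃      ░░░░░░▒▒▒▒▒▒▓
                        ┃2┗━━━━━━━━━━━━━━━━━━━
                        ┗━━━━━━━━━━━━━━━━━━┛  
                                              
                                              
                                              
                                              
                                              
                                              


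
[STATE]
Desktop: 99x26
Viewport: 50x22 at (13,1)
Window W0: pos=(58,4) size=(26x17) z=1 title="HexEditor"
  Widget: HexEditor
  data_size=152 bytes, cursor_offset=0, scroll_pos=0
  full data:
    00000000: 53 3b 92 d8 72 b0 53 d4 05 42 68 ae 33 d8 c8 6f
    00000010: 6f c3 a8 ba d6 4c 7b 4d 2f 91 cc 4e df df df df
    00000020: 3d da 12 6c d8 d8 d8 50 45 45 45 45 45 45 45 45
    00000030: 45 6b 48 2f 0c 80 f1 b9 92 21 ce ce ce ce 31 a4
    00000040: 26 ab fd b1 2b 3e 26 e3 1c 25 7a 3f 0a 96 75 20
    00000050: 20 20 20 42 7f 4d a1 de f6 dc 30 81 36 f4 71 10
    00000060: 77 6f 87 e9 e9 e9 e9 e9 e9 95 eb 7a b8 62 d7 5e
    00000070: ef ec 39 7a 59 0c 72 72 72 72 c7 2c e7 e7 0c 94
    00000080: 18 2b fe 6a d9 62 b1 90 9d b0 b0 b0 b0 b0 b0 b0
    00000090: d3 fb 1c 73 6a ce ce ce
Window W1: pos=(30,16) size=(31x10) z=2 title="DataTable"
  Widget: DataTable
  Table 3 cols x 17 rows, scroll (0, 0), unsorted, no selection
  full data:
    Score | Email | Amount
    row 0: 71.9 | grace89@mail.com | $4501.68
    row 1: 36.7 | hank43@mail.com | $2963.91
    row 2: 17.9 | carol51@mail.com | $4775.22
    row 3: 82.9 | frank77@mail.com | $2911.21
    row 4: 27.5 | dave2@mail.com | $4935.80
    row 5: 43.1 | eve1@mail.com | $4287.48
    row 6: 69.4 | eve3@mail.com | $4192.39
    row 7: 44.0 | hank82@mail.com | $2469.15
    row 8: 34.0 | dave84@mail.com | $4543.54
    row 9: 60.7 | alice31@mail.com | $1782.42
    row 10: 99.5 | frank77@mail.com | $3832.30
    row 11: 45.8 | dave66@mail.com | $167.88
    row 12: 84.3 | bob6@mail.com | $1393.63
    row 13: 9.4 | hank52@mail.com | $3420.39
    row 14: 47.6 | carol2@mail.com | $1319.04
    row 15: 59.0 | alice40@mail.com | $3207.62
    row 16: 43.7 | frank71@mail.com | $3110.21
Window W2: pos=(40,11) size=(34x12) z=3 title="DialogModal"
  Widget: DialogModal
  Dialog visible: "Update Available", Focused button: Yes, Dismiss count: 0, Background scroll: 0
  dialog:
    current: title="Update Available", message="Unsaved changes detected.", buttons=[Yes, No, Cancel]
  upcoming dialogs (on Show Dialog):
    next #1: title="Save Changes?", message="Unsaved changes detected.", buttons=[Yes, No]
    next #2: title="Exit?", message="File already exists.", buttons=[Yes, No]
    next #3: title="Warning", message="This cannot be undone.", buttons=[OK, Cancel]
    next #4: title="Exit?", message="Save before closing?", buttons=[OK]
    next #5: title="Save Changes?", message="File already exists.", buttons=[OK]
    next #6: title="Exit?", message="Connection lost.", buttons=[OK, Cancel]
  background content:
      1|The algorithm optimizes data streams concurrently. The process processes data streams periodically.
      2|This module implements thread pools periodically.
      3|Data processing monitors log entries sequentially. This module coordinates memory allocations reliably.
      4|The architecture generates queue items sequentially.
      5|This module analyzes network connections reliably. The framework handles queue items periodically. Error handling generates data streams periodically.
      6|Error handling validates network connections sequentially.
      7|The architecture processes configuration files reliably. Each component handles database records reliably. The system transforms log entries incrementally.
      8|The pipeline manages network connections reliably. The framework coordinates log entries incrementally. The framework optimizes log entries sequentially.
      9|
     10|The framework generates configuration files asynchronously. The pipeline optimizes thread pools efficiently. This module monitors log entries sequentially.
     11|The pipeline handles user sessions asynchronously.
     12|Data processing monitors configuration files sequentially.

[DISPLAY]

                                                  
                                                  
                                                  
                                             ┏━━━━
                                             ┃ Hex
                                             ┠────
                                             ┃0000
                                             ┃0000
                                             ┃0000
                                             ┃0000
                           ┏━━━━━━━━━━━━━━━━━━━━━━
                           ┃ DialogModal          
                           ┠──────────────────────
                           ┃The algorithm optimize
                           ┃Th┌───────────────────
                 ┏━━━━━━━━━┃Da│     Update Availab
                 ┃ DataTabl┃Th│Unsaved changes det
                 ┠─────────┃Th│   [Yes]  No   Canc
                 ┃Score│Ema┃Er└───────────────────
                 ┃─────┼───┃The architecture proce
                 ┃71.9 │gra┃The pipeline manages n
                 ┃36.7 │han┗━━━━━━━━━━━━━━━━━━━━━━


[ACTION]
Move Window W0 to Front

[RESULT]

                                                  
                                                  
                                                  
                                             ┏━━━━
                                             ┃ Hex
                                             ┠────
                                             ┃0000
                                             ┃0000
                                             ┃0000
                                             ┃0000
                           ┏━━━━━━━━━━━━━━━━━┃0000
                           ┃ DialogModal     ┃0000
                           ┠─────────────────┃0000
                           ┃The algorithm opt┃0000
                           ┃Th┌──────────────┃0000
                 ┏━━━━━━━━━┃Da│     Update Av┃0000
                 ┃ DataTabl┃Th│Unsaved change┃    
                 ┠─────────┃Th│   [Yes]  No  ┃    
                 ┃Score│Ema┃Er└──────────────┃    
                 ┃─────┼───┃The architecture ┗━━━━
                 ┃71.9 │gra┃The pipeline manages n
                 ┃36.7 │han┗━━━━━━━━━━━━━━━━━━━━━━


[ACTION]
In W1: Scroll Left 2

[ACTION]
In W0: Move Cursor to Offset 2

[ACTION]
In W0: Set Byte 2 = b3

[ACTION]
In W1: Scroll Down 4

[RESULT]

                                                  
                                                  
                                                  
                                             ┏━━━━
                                             ┃ Hex
                                             ┠────
                                             ┃0000
                                             ┃0000
                                             ┃0000
                                             ┃0000
                           ┏━━━━━━━━━━━━━━━━━┃0000
                           ┃ DialogModal     ┃0000
                           ┠─────────────────┃0000
                           ┃The algorithm opt┃0000
                           ┃Th┌──────────────┃0000
                 ┏━━━━━━━━━┃Da│     Update Av┃0000
                 ┃ DataTabl┃Th│Unsaved change┃    
                 ┠─────────┃Th│   [Yes]  No  ┃    
                 ┃Score│Ema┃Er└──────────────┃    
                 ┃─────┼───┃The architecture ┗━━━━
                 ┃27.5 │dav┃The pipeline manages n
                 ┃43.1 │eve┗━━━━━━━━━━━━━━━━━━━━━━


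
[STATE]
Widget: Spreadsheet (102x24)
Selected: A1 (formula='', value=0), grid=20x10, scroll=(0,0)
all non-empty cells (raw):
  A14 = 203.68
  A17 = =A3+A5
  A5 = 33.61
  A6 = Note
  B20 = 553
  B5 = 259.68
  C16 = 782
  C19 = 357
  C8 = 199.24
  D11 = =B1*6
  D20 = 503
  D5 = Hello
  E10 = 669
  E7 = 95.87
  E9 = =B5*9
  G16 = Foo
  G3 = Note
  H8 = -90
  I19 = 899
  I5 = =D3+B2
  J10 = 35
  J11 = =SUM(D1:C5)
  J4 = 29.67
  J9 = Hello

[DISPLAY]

A1:                                                                                                   
       A       B       C       D       E       F       G       H       I       J                      
------------------------------------------------------------------------------------------------------
  1      [0]       0       0       0       0       0       0       0       0       0                  
  2        0       0       0       0       0       0       0       0       0       0                  
  3        0       0       0       0       0       0Note           0       0       0                  
  4        0       0       0       0       0       0       0       0       0   29.67                  
  5    33.61  259.68       0Hello          0       0       0       0       0       0                  
  6 Note           0       0       0       0       0       0       0       0       0                  
  7        0       0       0       0   95.87       0       0       0       0       0                  
  8        0       0  199.24       0       0       0       0     -90       0       0                  
  9        0       0       0       0 2337.12       0       0       0       0Hello                     
 10        0       0       0       0     669       0       0       0       0      35                  
 11        0       0       0       0       0       0       0       0       0       0                  
 12        0       0       0       0       0       0       0       0       0       0                  
 13        0       0       0       0       0       0       0       0       0       0                  
 14   203.68       0       0       0       0       0       0       0       0       0                  
 15        0       0       0       0       0       0       0       0       0       0                  
 16        0       0     782       0       0       0Foo            0       0       0                  
 17    33.61       0       0       0       0       0       0       0       0       0                  
 18        0       0       0       0       0       0       0       0       0       0                  
 19        0       0     357       0       0       0       0       0     899       0                  
 20        0     553       0     503       0       0       0       0       0       0                  
                                                                                                      


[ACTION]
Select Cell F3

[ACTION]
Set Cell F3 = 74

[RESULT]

F3: 74                                                                                                
       A       B       C       D       E       F       G       H       I       J                      
------------------------------------------------------------------------------------------------------
  1        0       0       0       0       0       0       0       0       0       0                  
  2        0       0       0       0       0       0       0       0       0       0                  
  3        0       0       0       0       0    [74]Note           0       0       0                  
  4        0       0       0       0       0       0       0       0       0   29.67                  
  5    33.61  259.68       0Hello          0       0       0       0       0       0                  
  6 Note           0       0       0       0       0       0       0       0       0                  
  7        0       0       0       0   95.87       0       0       0       0       0                  
  8        0       0  199.24       0       0       0       0     -90       0       0                  
  9        0       0       0       0 2337.12       0       0       0       0Hello                     
 10        0       0       0       0     669       0       0       0       0      35                  
 11        0       0       0       0       0       0       0       0       0       0                  
 12        0       0       0       0       0       0       0       0       0       0                  
 13        0       0       0       0       0       0       0       0       0       0                  
 14   203.68       0       0       0       0       0       0       0       0       0                  
 15        0       0       0       0       0       0       0       0       0       0                  
 16        0       0     782       0       0       0Foo            0       0       0                  
 17    33.61       0       0       0       0       0       0       0       0       0                  
 18        0       0       0       0       0       0       0       0       0       0                  
 19        0       0     357       0       0       0       0       0     899       0                  
 20        0     553       0     503       0       0       0       0       0       0                  
                                                                                                      


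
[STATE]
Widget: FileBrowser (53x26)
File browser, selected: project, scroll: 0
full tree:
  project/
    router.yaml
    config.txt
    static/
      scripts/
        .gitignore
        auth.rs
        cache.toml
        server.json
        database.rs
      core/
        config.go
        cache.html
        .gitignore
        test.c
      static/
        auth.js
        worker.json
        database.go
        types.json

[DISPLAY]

> [-] project/                                       
    router.yaml                                      
    config.txt                                       
    [+] static/                                      
                                                     
                                                     
                                                     
                                                     
                                                     
                                                     
                                                     
                                                     
                                                     
                                                     
                                                     
                                                     
                                                     
                                                     
                                                     
                                                     
                                                     
                                                     
                                                     
                                                     
                                                     
                                                     


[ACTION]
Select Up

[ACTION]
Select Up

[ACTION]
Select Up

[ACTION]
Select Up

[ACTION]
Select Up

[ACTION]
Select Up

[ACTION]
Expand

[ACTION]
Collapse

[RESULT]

> [+] project/                                       
                                                     
                                                     
                                                     
                                                     
                                                     
                                                     
                                                     
                                                     
                                                     
                                                     
                                                     
                                                     
                                                     
                                                     
                                                     
                                                     
                                                     
                                                     
                                                     
                                                     
                                                     
                                                     
                                                     
                                                     
                                                     


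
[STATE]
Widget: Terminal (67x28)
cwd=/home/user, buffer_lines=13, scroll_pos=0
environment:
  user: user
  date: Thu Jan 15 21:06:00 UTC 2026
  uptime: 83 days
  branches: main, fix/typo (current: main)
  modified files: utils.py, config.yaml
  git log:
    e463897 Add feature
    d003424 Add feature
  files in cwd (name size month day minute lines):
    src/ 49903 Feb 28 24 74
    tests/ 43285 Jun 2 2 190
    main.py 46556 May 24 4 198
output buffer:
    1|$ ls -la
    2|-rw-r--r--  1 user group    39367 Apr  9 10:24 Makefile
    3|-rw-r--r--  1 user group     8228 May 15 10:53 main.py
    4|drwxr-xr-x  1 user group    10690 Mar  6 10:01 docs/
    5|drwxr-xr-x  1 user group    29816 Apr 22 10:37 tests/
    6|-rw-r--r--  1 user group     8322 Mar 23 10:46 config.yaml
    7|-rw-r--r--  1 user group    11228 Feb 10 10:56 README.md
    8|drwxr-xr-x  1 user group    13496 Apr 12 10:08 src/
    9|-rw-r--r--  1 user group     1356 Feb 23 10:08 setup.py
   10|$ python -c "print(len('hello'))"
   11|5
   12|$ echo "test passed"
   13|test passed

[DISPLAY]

$ ls -la                                                           
-rw-r--r--  1 user group    39367 Apr  9 10:24 Makefile            
-rw-r--r--  1 user group     8228 May 15 10:53 main.py             
drwxr-xr-x  1 user group    10690 Mar  6 10:01 docs/               
drwxr-xr-x  1 user group    29816 Apr 22 10:37 tests/              
-rw-r--r--  1 user group     8322 Mar 23 10:46 config.yaml         
-rw-r--r--  1 user group    11228 Feb 10 10:56 README.md           
drwxr-xr-x  1 user group    13496 Apr 12 10:08 src/                
-rw-r--r--  1 user group     1356 Feb 23 10:08 setup.py            
$ python -c "print(len('hello'))"                                  
5                                                                  
$ echo "test passed"                                               
test passed                                                        
$ █                                                                
                                                                   
                                                                   
                                                                   
                                                                   
                                                                   
                                                                   
                                                                   
                                                                   
                                                                   
                                                                   
                                                                   
                                                                   
                                                                   
                                                                   


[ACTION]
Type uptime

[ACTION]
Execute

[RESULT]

$ ls -la                                                           
-rw-r--r--  1 user group    39367 Apr  9 10:24 Makefile            
-rw-r--r--  1 user group     8228 May 15 10:53 main.py             
drwxr-xr-x  1 user group    10690 Mar  6 10:01 docs/               
drwxr-xr-x  1 user group    29816 Apr 22 10:37 tests/              
-rw-r--r--  1 user group     8322 Mar 23 10:46 config.yaml         
-rw-r--r--  1 user group    11228 Feb 10 10:56 README.md           
drwxr-xr-x  1 user group    13496 Apr 12 10:08 src/                
-rw-r--r--  1 user group     1356 Feb 23 10:08 setup.py            
$ python -c "print(len('hello'))"                                  
5                                                                  
$ echo "test passed"                                               
test passed                                                        
$ uptime                                                           
 10:00  up 83 days                                                 
$ █                                                                
                                                                   
                                                                   
                                                                   
                                                                   
                                                                   
                                                                   
                                                                   
                                                                   
                                                                   
                                                                   
                                                                   
                                                                   


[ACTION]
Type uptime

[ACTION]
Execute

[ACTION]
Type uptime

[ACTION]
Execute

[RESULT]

$ ls -la                                                           
-rw-r--r--  1 user group    39367 Apr  9 10:24 Makefile            
-rw-r--r--  1 user group     8228 May 15 10:53 main.py             
drwxr-xr-x  1 user group    10690 Mar  6 10:01 docs/               
drwxr-xr-x  1 user group    29816 Apr 22 10:37 tests/              
-rw-r--r--  1 user group     8322 Mar 23 10:46 config.yaml         
-rw-r--r--  1 user group    11228 Feb 10 10:56 README.md           
drwxr-xr-x  1 user group    13496 Apr 12 10:08 src/                
-rw-r--r--  1 user group     1356 Feb 23 10:08 setup.py            
$ python -c "print(len('hello'))"                                  
5                                                                  
$ echo "test passed"                                               
test passed                                                        
$ uptime                                                           
 10:00  up 83 days                                                 
$ uptime                                                           
 10:00  up 83 days                                                 
$ uptime                                                           
 10:00  up 83 days                                                 
$ █                                                                
                                                                   
                                                                   
                                                                   
                                                                   
                                                                   
                                                                   
                                                                   
                                                                   


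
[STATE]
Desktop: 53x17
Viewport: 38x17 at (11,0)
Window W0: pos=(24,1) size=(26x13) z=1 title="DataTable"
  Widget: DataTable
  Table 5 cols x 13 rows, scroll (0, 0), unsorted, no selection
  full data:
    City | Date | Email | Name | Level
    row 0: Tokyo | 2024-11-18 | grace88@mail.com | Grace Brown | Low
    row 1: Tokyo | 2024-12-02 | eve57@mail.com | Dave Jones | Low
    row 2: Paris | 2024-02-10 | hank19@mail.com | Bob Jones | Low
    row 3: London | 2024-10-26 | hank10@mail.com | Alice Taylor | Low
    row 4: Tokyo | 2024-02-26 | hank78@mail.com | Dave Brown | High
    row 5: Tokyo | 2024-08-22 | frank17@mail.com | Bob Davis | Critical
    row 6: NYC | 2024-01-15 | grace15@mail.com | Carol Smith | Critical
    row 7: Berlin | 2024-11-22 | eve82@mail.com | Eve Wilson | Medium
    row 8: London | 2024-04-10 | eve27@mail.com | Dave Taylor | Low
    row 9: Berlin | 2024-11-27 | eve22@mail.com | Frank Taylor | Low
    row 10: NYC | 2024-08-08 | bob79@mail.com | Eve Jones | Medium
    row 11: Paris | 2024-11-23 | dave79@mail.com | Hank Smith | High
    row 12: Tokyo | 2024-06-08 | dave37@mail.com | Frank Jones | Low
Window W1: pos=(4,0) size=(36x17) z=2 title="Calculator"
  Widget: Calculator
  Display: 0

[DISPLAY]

━━━━━━━━━━━━━━━━━━━━━━━━━━━━┓         
lator                       ┃━━━━━━━━━
────────────────────────────┨         
                           0┃─────────
──┬───┬───┐                 ┃  │Email 
8 │ 9 │ ÷ │                 ┃──┼──────
──┼───┼───┤                 ┃18│grace8
5 │ 6 │ × │                 ┃02│eve57@
──┼───┼───┤                 ┃10│hank19
2 │ 3 │ - │                 ┃26│hank10
──┼───┼───┤                 ┃26│hank78
. │ = │ + │                 ┃22│frank1
──┼───┼───┤                 ┃15│grace1
MC│ MR│ M+│                 ┃━━━━━━━━━
──┴───┴───┘                 ┃         
                            ┃         
━━━━━━━━━━━━━━━━━━━━━━━━━━━━┛         


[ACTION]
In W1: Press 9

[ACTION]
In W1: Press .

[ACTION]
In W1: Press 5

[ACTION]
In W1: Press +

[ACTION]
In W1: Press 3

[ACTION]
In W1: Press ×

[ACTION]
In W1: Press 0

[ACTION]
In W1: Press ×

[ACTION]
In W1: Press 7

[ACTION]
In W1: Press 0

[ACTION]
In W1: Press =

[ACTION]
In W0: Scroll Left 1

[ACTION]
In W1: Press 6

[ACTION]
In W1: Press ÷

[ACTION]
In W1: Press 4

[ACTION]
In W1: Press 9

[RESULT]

━━━━━━━━━━━━━━━━━━━━━━━━━━━━┓         
lator                       ┃━━━━━━━━━
────────────────────────────┨         
                          49┃─────────
──┬───┬───┐                 ┃  │Email 
8 │ 9 │ ÷ │                 ┃──┼──────
──┼───┼───┤                 ┃18│grace8
5 │ 6 │ × │                 ┃02│eve57@
──┼───┼───┤                 ┃10│hank19
2 │ 3 │ - │                 ┃26│hank10
──┼───┼───┤                 ┃26│hank78
. │ = │ + │                 ┃22│frank1
──┼───┼───┤                 ┃15│grace1
MC│ MR│ M+│                 ┃━━━━━━━━━
──┴───┴───┘                 ┃         
                            ┃         
━━━━━━━━━━━━━━━━━━━━━━━━━━━━┛         


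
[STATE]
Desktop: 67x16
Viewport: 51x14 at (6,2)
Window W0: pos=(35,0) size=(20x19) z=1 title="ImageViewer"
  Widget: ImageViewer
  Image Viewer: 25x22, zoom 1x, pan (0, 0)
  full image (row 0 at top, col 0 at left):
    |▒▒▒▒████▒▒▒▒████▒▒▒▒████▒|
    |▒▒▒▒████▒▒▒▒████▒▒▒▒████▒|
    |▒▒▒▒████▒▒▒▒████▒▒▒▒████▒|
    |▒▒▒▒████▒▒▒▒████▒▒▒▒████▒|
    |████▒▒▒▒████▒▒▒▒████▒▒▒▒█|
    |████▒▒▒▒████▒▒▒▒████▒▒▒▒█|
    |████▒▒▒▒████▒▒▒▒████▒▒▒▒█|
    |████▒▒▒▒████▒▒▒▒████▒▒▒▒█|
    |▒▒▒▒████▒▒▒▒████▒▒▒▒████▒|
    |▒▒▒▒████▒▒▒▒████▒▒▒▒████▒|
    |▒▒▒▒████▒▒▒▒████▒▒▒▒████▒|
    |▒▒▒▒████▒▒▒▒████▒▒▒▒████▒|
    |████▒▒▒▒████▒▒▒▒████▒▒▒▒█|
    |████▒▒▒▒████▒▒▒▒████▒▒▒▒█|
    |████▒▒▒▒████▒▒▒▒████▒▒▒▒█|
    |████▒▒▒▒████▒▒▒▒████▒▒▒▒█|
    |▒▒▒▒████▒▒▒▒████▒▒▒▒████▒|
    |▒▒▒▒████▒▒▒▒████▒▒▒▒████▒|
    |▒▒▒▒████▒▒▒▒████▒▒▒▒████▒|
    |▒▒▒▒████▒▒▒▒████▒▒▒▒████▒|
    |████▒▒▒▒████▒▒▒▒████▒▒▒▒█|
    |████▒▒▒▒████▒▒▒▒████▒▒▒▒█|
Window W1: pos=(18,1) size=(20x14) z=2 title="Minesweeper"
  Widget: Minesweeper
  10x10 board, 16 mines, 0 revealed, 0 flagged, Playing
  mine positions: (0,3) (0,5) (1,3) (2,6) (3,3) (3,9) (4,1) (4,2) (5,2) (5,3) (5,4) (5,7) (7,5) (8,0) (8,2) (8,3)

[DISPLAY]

            ┃ Minesweeper      ┃────────────────┨  
            ┠──────────────────┨▒▒████▒▒▒▒████▒▒┃  
            ┃■■■■■■■■■■        ┃▒▒████▒▒▒▒████▒▒┃  
            ┃■■■■■■■■■■        ┃▒▒████▒▒▒▒████▒▒┃  
            ┃■■■■■■■■■■        ┃▒▒████▒▒▒▒████▒▒┃  
            ┃■■■■■■■■■■        ┃██▒▒▒▒████▒▒▒▒██┃  
            ┃■■■■■■■■■■        ┃██▒▒▒▒████▒▒▒▒██┃  
            ┃■■■■■■■■■■        ┃██▒▒▒▒████▒▒▒▒██┃  
            ┃■■■■■■■■■■        ┃██▒▒▒▒████▒▒▒▒██┃  
            ┃■■■■■■■■■■        ┃▒▒████▒▒▒▒████▒▒┃  
            ┃■■■■■■■■■■        ┃▒▒████▒▒▒▒████▒▒┃  
            ┃■■■■■■■■■■        ┃▒▒████▒▒▒▒████▒▒┃  
            ┗━━━━━━━━━━━━━━━━━━┛▒▒████▒▒▒▒████▒▒┃  
                             ┃████▒▒▒▒████▒▒▒▒██┃  


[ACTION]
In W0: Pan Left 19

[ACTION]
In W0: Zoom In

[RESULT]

            ┃ Minesweeper      ┃────────────────┨  
            ┠──────────────────┨▒▒▒▒▒▒████████▒▒┃  
            ┃■■■■■■■■■■        ┃▒▒▒▒▒▒████████▒▒┃  
            ┃■■■■■■■■■■        ┃▒▒▒▒▒▒████████▒▒┃  
            ┃■■■■■■■■■■        ┃▒▒▒▒▒▒████████▒▒┃  
            ┃■■■■■■■■■■        ┃▒▒▒▒▒▒████████▒▒┃  
            ┃■■■■■■■■■■        ┃▒▒▒▒▒▒████████▒▒┃  
            ┃■■■■■■■■■■        ┃▒▒▒▒▒▒████████▒▒┃  
            ┃■■■■■■■■■■        ┃▒▒▒▒▒▒████████▒▒┃  
            ┃■■■■■■■■■■        ┃██████▒▒▒▒▒▒▒▒██┃  
            ┃■■■■■■■■■■        ┃██████▒▒▒▒▒▒▒▒██┃  
            ┃■■■■■■■■■■        ┃██████▒▒▒▒▒▒▒▒██┃  
            ┗━━━━━━━━━━━━━━━━━━┛██████▒▒▒▒▒▒▒▒██┃  
                             ┃████████▒▒▒▒▒▒▒▒██┃  
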